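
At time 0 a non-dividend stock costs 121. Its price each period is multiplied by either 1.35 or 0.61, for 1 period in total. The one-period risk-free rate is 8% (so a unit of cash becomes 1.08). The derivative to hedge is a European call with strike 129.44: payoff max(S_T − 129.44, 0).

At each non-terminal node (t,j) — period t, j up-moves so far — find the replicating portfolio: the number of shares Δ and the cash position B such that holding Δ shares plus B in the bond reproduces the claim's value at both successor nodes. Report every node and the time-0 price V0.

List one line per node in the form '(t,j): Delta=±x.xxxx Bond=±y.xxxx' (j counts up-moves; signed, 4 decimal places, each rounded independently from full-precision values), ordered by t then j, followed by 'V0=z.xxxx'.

Since d<R<u, set p* = (R−d)/(u−d) = 0.6351; price each node as the discounted p*-expectation of its children.
Terminal values V(1,·): V(1,0)=0.0000, V(1,1)=33.9100
(0,0): S=121.0000. Δ = (V_up−V_dn)/(S_up−S_dn) = (33.9100−0.0000)/(163.3500−73.8100) = 0.3787. V = [p*·33.9100 + (1−p*)·0.0000]/1.08 = 19.9421. B = V − Δ·S = -25.8823.
The time-0 hedge costs 19.9421, which is the no-arbitrage price.

(0,0): Delta=0.3787 Bond=-25.8823
V0=19.9421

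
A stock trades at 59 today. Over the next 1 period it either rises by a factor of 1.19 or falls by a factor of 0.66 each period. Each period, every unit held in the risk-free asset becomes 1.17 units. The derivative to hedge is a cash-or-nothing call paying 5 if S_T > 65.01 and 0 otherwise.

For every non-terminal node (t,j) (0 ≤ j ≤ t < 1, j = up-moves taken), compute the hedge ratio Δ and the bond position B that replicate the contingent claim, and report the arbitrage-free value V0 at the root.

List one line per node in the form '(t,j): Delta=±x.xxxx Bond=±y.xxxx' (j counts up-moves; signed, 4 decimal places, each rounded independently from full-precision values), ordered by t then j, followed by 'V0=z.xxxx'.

(0,0): Delta=0.1599 Bond=-5.3217
V0=4.1122

No-arbitrage ⇒ martingale measure with p* = (R−d)/(u−d) = 0.9623.
Payoff layer (t=1): V(1,0)=0.0000, V(1,1)=5.0000
Node (0,0) S=59.0000: V=(p*·5.0000+(1−p*)·0.0000)/1.17=4.1122; Δ=(5.0000−0.0000)/(70.2100−38.9400)=0.1599; B=V−Δ·S=-5.3217
Root portfolio cost Δ·59+B reproduces V0=4.1122.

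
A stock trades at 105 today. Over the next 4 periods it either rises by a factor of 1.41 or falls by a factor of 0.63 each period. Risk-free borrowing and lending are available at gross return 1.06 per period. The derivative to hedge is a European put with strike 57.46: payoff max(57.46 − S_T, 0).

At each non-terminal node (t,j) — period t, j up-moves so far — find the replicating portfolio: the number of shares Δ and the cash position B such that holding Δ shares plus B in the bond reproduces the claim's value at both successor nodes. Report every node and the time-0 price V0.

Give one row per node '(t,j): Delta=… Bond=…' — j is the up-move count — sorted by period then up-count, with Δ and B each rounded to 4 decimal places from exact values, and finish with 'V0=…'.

(0,0): Delta=-0.0887 Bond=13.8583
(1,0): Delta=-0.2456 Bond=25.0628
(1,1): Delta=-0.0317 Bond=6.2466
(2,0): Delta=-0.5937 Bond=41.0763
(2,1): Delta=-0.1189 Bond=14.7563
(2,2): Delta=0.0000 Bond=0.0000
(3,0): Delta=-1.0000 Bond=54.2075
(3,1): Delta=-0.4460 Bond=34.8587
(3,2): Delta=0.0000 Bond=0.0000
(3,3): Delta=0.0000 Bond=0.0000
V0=4.5397

Since d<R<u, set p* = (R−d)/(u−d) = 0.5513; price each node as the discounted p*-expectation of its children.
Terminal values V(4,·): V(4,0)=40.9194, V(4,1)=20.4405, V(4,2)=0.0000, V(4,3)=0.0000, V(4,4)=0.0000
Node (3,0) S=26.2549: V=(p*·20.4405+(1−p*)·40.9194)/1.06=27.9526; Δ=(20.4405−40.9194)/(37.0195−16.5406)=-1.0000; B=V−Δ·S=54.2075
Node (3,1) S=58.7610: V=(p*·0.0000+(1−p*)·20.4405)/1.06=8.6529; Δ=(0.0000−20.4405)/(82.8531−37.0195)=-0.4460; B=V−Δ·S=34.8587
Node (3,2) S=131.5128: V=(p*·0.0000+(1−p*)·0.0000)/1.06=0.0000; Δ=(0.0000−0.0000)/(185.4331−82.8531)=0.0000; B=V−Δ·S=0.0000
Node (3,3) S=294.3382: V=(p*·0.0000+(1−p*)·0.0000)/1.06=0.0000; Δ=(0.0000−0.0000)/(415.0169−185.4331)=0.0000; B=V−Δ·S=0.0000
Node (2,0) S=41.6745: V=(p*·8.6529+(1−p*)·27.9526)/1.06=16.3330; Δ=(8.6529−27.9526)/(58.7610−26.2549)=-0.5937; B=V−Δ·S=41.0763
Node (2,1) S=93.2715: V=(p*·0.0000+(1−p*)·8.6529)/1.06=3.6629; Δ=(0.0000−8.6529)/(131.5128−58.7610)=-0.1189; B=V−Δ·S=14.7563
Node (2,2) S=208.7505: V=(p*·0.0000+(1−p*)·0.0000)/1.06=0.0000; Δ=(0.0000−0.0000)/(294.3382−131.5128)=0.0000; B=V−Δ·S=0.0000
Node (1,0) S=66.1500: V=(p*·3.6629+(1−p*)·16.3330)/1.06=8.8191; Δ=(3.6629−16.3330)/(93.2715−41.6745)=-0.2456; B=V−Δ·S=25.0628
Node (1,1) S=148.0500: V=(p*·0.0000+(1−p*)·3.6629)/1.06=1.5506; Δ=(0.0000−3.6629)/(208.7505−93.2715)=-0.0317; B=V−Δ·S=6.2466
Node (0,0) S=105.0000: V=(p*·1.5506+(1−p*)·8.8191)/1.06=4.5397; Δ=(1.5506−8.8191)/(148.0500−66.1500)=-0.0887; B=V−Δ·S=13.8583
Self-financing check: at every node Δ·S+B equals the discounted successor values.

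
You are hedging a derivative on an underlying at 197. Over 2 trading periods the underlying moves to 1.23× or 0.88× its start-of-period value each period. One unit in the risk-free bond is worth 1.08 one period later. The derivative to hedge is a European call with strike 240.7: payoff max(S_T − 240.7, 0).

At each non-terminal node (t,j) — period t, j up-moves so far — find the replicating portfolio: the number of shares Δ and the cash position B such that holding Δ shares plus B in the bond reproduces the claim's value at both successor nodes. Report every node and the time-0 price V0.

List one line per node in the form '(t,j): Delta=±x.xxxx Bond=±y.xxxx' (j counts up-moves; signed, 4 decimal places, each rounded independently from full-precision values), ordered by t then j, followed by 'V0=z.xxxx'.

(0,0): Delta=0.4400 Bond=-70.6312
(1,0): Delta=0.0000 Bond=0.0000
(1,1): Delta=0.6761 Bond=-133.4930
V0=16.0525

The replicating-portfolio and risk-neutral prices coincide; use p* = (1.08−0.88)/(1.23−0.88) = 0.5714 for the latter.
At expiry t=2: V(2,0)=0.0000, V(2,1)=0.0000, V(2,2)=57.3413
(1,0): S=173.3600. Δ = (V_up−V_dn)/(S_up−S_dn) = (0.0000−0.0000)/(213.2328−152.5568) = 0.0000. V = [p*·0.0000 + (1−p*)·0.0000]/1.08 = 0.0000. B = V − Δ·S = 0.0000.
(1,1): S=242.3100. Δ = (V_up−V_dn)/(S_up−S_dn) = (57.3413−0.0000)/(298.0413−213.2328) = 0.6761. V = [p*·57.3413 + (1−p*)·0.0000]/1.08 = 30.3393. B = V − Δ·S = -133.4930.
(0,0): S=197.0000. Δ = (V_up−V_dn)/(S_up−S_dn) = (30.3393−0.0000)/(242.3100−173.3600) = 0.4400. V = [p*·30.3393 + (1−p*)·0.0000]/1.08 = 16.0525. B = V − Δ·S = -70.6312.
The time-0 hedge costs 16.0525, which is the no-arbitrage price.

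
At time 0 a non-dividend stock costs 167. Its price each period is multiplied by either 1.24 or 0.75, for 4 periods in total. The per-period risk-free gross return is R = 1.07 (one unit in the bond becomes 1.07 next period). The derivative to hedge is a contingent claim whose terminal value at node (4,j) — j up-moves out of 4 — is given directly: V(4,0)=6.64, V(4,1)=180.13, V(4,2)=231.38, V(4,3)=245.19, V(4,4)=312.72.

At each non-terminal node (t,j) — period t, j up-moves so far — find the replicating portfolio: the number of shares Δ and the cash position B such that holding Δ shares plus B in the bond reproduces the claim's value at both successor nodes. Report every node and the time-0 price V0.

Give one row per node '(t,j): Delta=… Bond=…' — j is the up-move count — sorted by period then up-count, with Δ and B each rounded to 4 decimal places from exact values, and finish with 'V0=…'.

(0,0): Delta=0.4416 Bond=111.3796
(1,0): Delta=0.7115 Bond=85.3692
(1,1): Delta=0.3549 Bond=137.1362
(2,0): Delta=1.9017 Bond=-20.4535
(2,1): Delta=0.3291 Bond=150.7380
(2,2): Delta=0.3632 Bond=144.6095
(3,0): Delta=5.0255 Bond=-241.9681
(3,1): Delta=0.8979 Bond=95.0338
(3,2): Delta=0.1463 Bond=196.4881
(3,3): Delta=0.4328 Bond=132.5493
V0=185.1289

Under the risk-neutral measure, an up-move has probability p* = (R−d)/(u−d) = 0.6531 and values discount at R = 1.07.
Terminal payoffs: V(4,0)=6.6400, V(4,1)=180.1300, V(4,2)=231.3800, V(4,3)=245.1900, V(4,4)=312.7200
Node (3,0) S=70.4531: V=(p*·180.1300+(1−p*)·6.6400)/1.07=112.0931; Δ=(180.1300−6.6400)/(87.3619−52.8398)=5.0255; B=V−Δ·S=-241.9681
Node (3,1) S=116.4825: V=(p*·231.3800+(1−p*)·180.1300)/1.07=199.6256; Δ=(231.3800−180.1300)/(144.4383−87.3619)=0.8979; B=V−Δ·S=95.0338
Node (3,2) S=192.5844: V=(p*·245.1900+(1−p*)·231.3800)/1.07=224.6718; Δ=(245.1900−231.3800)/(238.8047−144.4383)=0.1463; B=V−Δ·S=196.4881
Node (3,3) S=318.4062: V=(p*·312.7200+(1−p*)·245.1900)/1.07=270.3656; Δ=(312.7200−245.1900)/(394.8237−238.8047)=0.4328; B=V−Δ·S=132.5493
Node (2,0) S=93.9375: V=(p*·199.6256+(1−p*)·112.0931)/1.07=158.1843; Δ=(199.6256−112.0931)/(116.4825−70.4531)=1.9017; B=V−Δ·S=-20.4535
Node (2,1) S=155.3100: V=(p*·224.6718+(1−p*)·199.6256)/1.07=201.8526; Δ=(224.6718−199.6256)/(192.5844−116.4825)=0.3291; B=V−Δ·S=150.7380
Node (2,2) S=256.7792: V=(p*·270.3656+(1−p*)·224.6718)/1.07=237.8623; Δ=(270.3656−224.6718)/(318.4062−192.5844)=0.3632; B=V−Δ·S=144.6095
Node (1,0) S=125.2500: V=(p*·201.8526+(1−p*)·158.1843)/1.07=174.4882; Δ=(201.8526−158.1843)/(155.3100−93.9375)=0.7115; B=V−Δ·S=85.3692
Node (1,1) S=207.0800: V=(p*·237.8623+(1−p*)·201.8526)/1.07=210.6254; Δ=(237.8623−201.8526)/(256.7792−155.3100)=0.3549; B=V−Δ·S=137.1362
Node (0,0) S=167.0000: V=(p*·210.6254+(1−p*)·174.4882)/1.07=185.1289; Δ=(210.6254−174.4882)/(207.0800−125.2500)=0.4416; B=V−Δ·S=111.3796
Self-financing check: at every node Δ·S+B equals the discounted successor values.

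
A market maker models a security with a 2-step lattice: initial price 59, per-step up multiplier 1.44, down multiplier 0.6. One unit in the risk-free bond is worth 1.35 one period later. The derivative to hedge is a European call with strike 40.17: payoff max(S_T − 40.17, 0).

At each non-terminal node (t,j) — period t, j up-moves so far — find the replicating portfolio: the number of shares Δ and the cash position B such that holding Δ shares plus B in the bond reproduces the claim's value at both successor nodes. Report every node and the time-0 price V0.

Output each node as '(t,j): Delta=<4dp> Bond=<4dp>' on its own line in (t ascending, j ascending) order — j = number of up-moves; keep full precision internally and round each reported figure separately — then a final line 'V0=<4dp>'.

Risk-neutral probability p* = (R−d)/(u−d) = (1.35−0.6)/(1.44−0.6) = 0.8929.
Terminal values V(2,·): V(2,0)=0.0000, V(2,1)=10.8060, V(2,2)=82.1724
(1,0): S=35.4000. Δ = (V_up−V_dn)/(S_up−S_dn) = (10.8060−0.0000)/(50.9760−21.2400) = 0.3634. V = [p*·10.8060 + (1−p*)·0.0000]/1.35 = 7.1468. B = V − Δ·S = -5.7175.
(1,1): S=84.9600. Δ = (V_up−V_dn)/(S_up−S_dn) = (82.1724−10.8060)/(122.3424−50.9760) = 1.0000. V = [p*·82.1724 + (1−p*)·10.8060]/1.35 = 55.2044. B = V − Δ·S = -29.7556.
(0,0): S=59.0000. Δ = (V_up−V_dn)/(S_up−S_dn) = (55.2044−7.1468)/(84.9600−35.4000) = 0.9697. V = [p*·55.2044 + (1−p*)·7.1468]/1.35 = 37.0781. B = V − Δ·S = -20.1334.
Self-financing check: at every node Δ·S+B equals the discounted successor values.

(0,0): Delta=0.9697 Bond=-20.1334
(1,0): Delta=0.3634 Bond=-5.7175
(1,1): Delta=1.0000 Bond=-29.7556
V0=37.0781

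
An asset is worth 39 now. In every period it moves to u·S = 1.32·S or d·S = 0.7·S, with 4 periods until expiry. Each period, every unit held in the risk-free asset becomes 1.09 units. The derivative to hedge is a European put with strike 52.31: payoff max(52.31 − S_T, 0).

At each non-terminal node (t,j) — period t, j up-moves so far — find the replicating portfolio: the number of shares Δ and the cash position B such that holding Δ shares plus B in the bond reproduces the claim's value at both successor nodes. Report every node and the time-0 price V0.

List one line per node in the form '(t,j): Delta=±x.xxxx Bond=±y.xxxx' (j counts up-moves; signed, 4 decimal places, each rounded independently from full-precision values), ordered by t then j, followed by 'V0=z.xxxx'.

(0,0): Delta=-0.4106 Bond=24.1433
(1,0): Delta=-0.7938 Bond=36.7780
(1,1): Delta=-0.2907 Bond=20.1464
(2,0): Delta=-1.0000 Bond=44.0283
(2,1): Delta=-0.7293 Bond=37.7643
(2,2): Delta=-0.1536 Bond=12.6389
(3,0): Delta=-1.0000 Bond=47.9908
(3,1): Delta=-1.0000 Bond=47.9908
(3,2): Delta=-0.6447 Bond=37.1364
(3,3): Delta=0.0000 Bond=0.0000
V0=8.1301

No-arbitrage ⇒ martingale measure with p* = (R−d)/(u−d) = 0.6290.
At expiry t=4: V(4,0)=42.9461, V(4,1)=34.6524, V(4,2)=19.0127, V(4,3)=0.0000, V(4,4)=0.0000
(3,0): S=13.3770. Δ = (V_up−V_dn)/(S_up−S_dn) = (34.6524−42.9461)/(17.6576−9.3639) = -1.0000. V = [p*·34.6524 + (1−p*)·42.9461]/1.09 = 34.6138. B = V − Δ·S = 47.9908.
(3,1): S=25.2252. Δ = (V_up−V_dn)/(S_up−S_dn) = (19.0127−34.6524)/(33.2973−17.6576) = -1.0000. V = [p*·19.0127 + (1−p*)·34.6524]/1.09 = 22.7656. B = V − Δ·S = 47.9908.
(3,2): S=47.5675. Δ = (V_up−V_dn)/(S_up−S_dn) = (0.0000−19.0127)/(62.7891−33.2973) = -0.6447. V = [p*·0.0000 + (1−p*)·19.0127]/1.09 = 6.4707. B = V − Δ·S = 37.1364.
(3,3): S=89.6988. Δ = (V_up−V_dn)/(S_up−S_dn) = (0.0000−0.0000)/(118.4024−62.7891) = 0.0000. V = [p*·0.0000 + (1−p*)·0.0000]/1.09 = 0.0000. B = V − Δ·S = 0.0000.
(2,0): S=19.1100. Δ = (V_up−V_dn)/(S_up−S_dn) = (22.7656−34.6138)/(25.2252−13.3770) = -1.0000. V = [p*·22.7656 + (1−p*)·34.6138]/1.09 = 24.9183. B = V − Δ·S = 44.0283.
(2,1): S=36.0360. Δ = (V_up−V_dn)/(S_up−S_dn) = (6.4707−22.7656)/(47.5675−25.2252) = -0.7293. V = [p*·6.4707 + (1−p*)·22.7656]/1.09 = 11.4822. B = V − Δ·S = 37.7643.
(2,2): S=67.9536. Δ = (V_up−V_dn)/(S_up−S_dn) = (0.0000−6.4707)/(89.6988−47.5675) = -0.1536. V = [p*·0.0000 + (1−p*)·6.4707]/1.09 = 2.2022. B = V − Δ·S = 12.6389.
(1,0): S=27.3000. Δ = (V_up−V_dn)/(S_up−S_dn) = (11.4822−24.9183)/(36.0360−19.1100) = -0.7938. V = [p*·11.4822 + (1−p*)·24.9183]/1.09 = 15.1069. B = V − Δ·S = 36.7780.
(1,1): S=51.4800. Δ = (V_up−V_dn)/(S_up−S_dn) = (2.2022−11.4822)/(67.9536−36.0360) = -0.2907. V = [p*·2.2022 + (1−p*)·11.4822]/1.09 = 5.1787. B = V − Δ·S = 20.1464.
(0,0): S=39.0000. Δ = (V_up−V_dn)/(S_up−S_dn) = (5.1787−15.1069)/(51.4800−27.3000) = -0.4106. V = [p*·5.1787 + (1−p*)·15.1069]/1.09 = 8.1301. B = V − Δ·S = 24.1433.
Root portfolio cost Δ·39+B reproduces V0=8.1301.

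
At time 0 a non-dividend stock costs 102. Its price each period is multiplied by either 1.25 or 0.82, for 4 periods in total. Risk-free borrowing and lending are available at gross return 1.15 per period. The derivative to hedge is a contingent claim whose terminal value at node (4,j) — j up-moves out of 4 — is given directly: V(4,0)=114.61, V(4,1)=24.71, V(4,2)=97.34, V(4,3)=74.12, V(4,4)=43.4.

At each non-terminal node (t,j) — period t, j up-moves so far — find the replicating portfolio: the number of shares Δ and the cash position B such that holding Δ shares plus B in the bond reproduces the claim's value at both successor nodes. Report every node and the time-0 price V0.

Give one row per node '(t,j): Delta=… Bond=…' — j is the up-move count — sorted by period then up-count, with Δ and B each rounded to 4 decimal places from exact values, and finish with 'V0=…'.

(0,0): Delta=-0.2326 Bond=61.5220
(1,0): Delta=0.1553 Bond=38.3077
(1,1): Delta=-0.3097 Bond=80.5814
(2,0): Delta=1.0270 Bond=-15.7334
(2,1): Delta=-0.0180 Bond=62.1712
(2,2): Delta=-0.3677 Bond=101.9102
(3,0): Delta=-3.7175 Bond=248.7367
(3,1): Delta=1.9702 Bond=-98.9511
(3,2): Delta=-0.4132 Bond=123.1478
(3,3): Delta=-0.3586 Bond=115.3933
V0=37.7999

Since d<R<u, set p* = (R−d)/(u−d) = 0.7674; price each node as the discounted p*-expectation of its children.
Terminal values V(4,·): V(4,0)=114.6100, V(4,1)=24.7100, V(4,2)=97.3400, V(4,3)=74.1200, V(4,4)=43.4000
  t=3,j=0: stock 56.2395 → up 70.2994 (V=24.7100), down 46.1164 (V=114.6100). Price 39.6669; hedge Δ=-3.7175, bond B=248.7367.
  t=3,j=1: stock 85.7310 → up 107.1637 (V=97.3400), down 70.2994 (V=24.7100). Price 69.9559; hedge Δ=1.9702, bond B=-98.9511.
  t=3,j=2: stock 130.6875 → up 163.3594 (V=74.1200), down 107.1637 (V=97.3400). Price 69.1478; hedge Δ=-0.4132, bond B=123.1478.
  t=3,j=3: stock 199.2188 → up 249.0234 (V=43.4000), down 163.3594 (V=74.1200). Price 43.9515; hedge Δ=-0.3586, bond B=115.3933.
  t=2,j=0: stock 68.5848 → up 85.7310 (V=69.9559), down 56.2395 (V=39.6669). Price 54.7061; hedge Δ=1.0270, bond B=-15.7334.
  t=2,j=1: stock 104.5500 → up 130.6875 (V=69.1478), down 85.7310 (V=69.9559). Price 60.2920; hedge Δ=-0.0180, bond B=62.1712.
  t=2,j=2: stock 159.3750 → up 199.2188 (V=43.9515), down 130.6875 (V=69.1478). Price 43.3140; hedge Δ=-0.3677, bond B=101.9102.
  t=1,j=0: stock 83.6400 → up 104.5500 (V=60.2920), down 68.5848 (V=54.7061). Price 51.2982; hedge Δ=0.1553, bond B=38.3077.
  t=1,j=1: stock 127.5000 → up 159.3750 (V=43.3140), down 104.5500 (V=60.2920). Price 41.0977; hedge Δ=-0.3097, bond B=80.5814.
  t=0,j=0: stock 102.0000 → up 127.5000 (V=41.0977), down 83.6400 (V=51.2982). Price 37.7999; hedge Δ=-0.2326, bond B=61.5220.
Each (Δ,B) replicates both successor values, so the strategy is self-financing and V0 is arbitrage-free.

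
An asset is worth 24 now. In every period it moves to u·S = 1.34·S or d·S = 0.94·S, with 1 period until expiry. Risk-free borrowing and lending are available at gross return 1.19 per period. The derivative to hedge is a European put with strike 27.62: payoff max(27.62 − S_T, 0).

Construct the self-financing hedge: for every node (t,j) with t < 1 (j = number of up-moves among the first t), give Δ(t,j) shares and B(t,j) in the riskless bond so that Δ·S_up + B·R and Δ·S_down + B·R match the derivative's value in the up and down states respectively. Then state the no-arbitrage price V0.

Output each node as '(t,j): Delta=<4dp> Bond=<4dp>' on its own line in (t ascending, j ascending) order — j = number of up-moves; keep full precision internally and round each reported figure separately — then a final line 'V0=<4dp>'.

Since d<R<u, set p* = (R−d)/(u−d) = 0.6250; price each node as the discounted p*-expectation of its children.
Payoff layer (t=1): V(1,0)=5.0600, V(1,1)=0.0000
  t=0,j=0: stock 24.0000 → up 32.1600 (V=0.0000), down 22.5600 (V=5.0600). Price 1.5945; hedge Δ=-0.5271, bond B=14.2445.
Root portfolio cost Δ·24+B reproduces V0=1.5945.

(0,0): Delta=-0.5271 Bond=14.2445
V0=1.5945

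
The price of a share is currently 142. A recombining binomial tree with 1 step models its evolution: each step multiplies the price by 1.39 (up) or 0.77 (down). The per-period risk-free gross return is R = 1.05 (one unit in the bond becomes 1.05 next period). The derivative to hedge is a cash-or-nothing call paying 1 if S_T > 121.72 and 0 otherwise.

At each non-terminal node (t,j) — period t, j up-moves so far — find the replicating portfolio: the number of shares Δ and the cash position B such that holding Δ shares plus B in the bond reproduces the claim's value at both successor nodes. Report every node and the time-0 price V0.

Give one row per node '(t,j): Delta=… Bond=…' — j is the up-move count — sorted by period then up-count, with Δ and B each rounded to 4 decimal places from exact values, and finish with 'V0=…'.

(0,0): Delta=0.0114 Bond=-1.1828
V0=0.4301

Risk-neutral probability p* = (R−d)/(u−d) = (1.05−0.77)/(1.39−0.77) = 0.4516.
Terminal values V(1,·): V(1,0)=0.0000, V(1,1)=1.0000
  t=0,j=0: stock 142.0000 → up 197.3800 (V=1.0000), down 109.3400 (V=0.0000). Price 0.4301; hedge Δ=0.0114, bond B=-1.1828.
Each (Δ,B) replicates both successor values, so the strategy is self-financing and V0 is arbitrage-free.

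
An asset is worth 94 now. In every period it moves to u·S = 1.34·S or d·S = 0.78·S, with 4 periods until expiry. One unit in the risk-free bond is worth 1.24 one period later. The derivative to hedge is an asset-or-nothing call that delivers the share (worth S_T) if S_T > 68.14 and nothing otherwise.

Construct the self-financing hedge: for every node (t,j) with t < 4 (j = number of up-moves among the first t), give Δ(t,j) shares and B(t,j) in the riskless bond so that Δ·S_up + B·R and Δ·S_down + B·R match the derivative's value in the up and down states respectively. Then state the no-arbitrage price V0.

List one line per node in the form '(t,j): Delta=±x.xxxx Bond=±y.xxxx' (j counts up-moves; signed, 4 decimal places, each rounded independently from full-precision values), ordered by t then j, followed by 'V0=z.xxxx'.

Under the risk-neutral measure, an up-move has probability p* = (R−d)/(u−d) = 0.8214 and values discount at R = 1.24.
Payoff layer (t=4): V(4,0)=0.0000, V(4,1)=0.0000, V(4,2)=102.6896, V(4,3)=176.4155, V(4,4)=303.0729
  t=3,j=0: stock 44.6079 → up 59.7746 (V=0.0000), down 34.7942 (V=0.0000). Price 0.0000; hedge Δ=0.0000, bond B=0.0000.
  t=3,j=1: stock 76.6341 → up 102.6896 (V=102.6896), down 59.7746 (V=0.0000). Price 68.0260; hedge Δ=2.3929, bond B=-115.3484.
  t=3,j=2: stock 131.6534 → up 176.4155 (V=176.4155), down 102.6896 (V=102.6896). Price 131.6534; hedge Δ=1.0000, bond B=0.0000.
  t=3,j=3: stock 226.1738 → up 303.0729 (V=303.0729), down 176.4155 (V=176.4155). Price 226.1738; hedge Δ=1.0000, bond B=0.0000.
  t=2,j=0: stock 57.1896 → up 76.6341 (V=68.0260), down 44.6079 (V=0.0000). Price 45.0633; hedge Δ=2.1241, bond B=-76.4117.
  t=2,j=1: stock 98.2488 → up 131.6534 (V=131.6534), down 76.6341 (V=68.0260). Price 97.0092; hedge Δ=1.1565, bond B=-16.6112.
  t=2,j=2: stock 168.7864 → up 226.1738 (V=226.1738), down 131.6534 (V=131.6534). Price 168.7864; hedge Δ=1.0000, bond B=0.0000.
  t=1,j=0: stock 73.3200 → up 98.2488 (V=97.0092), down 57.1896 (V=45.0633). Price 70.7525; hedge Δ=1.2651, bond B=-22.0080.
  t=1,j=1: stock 125.9600 → up 168.7864 (V=168.7864), down 98.2488 (V=97.0092). Price 125.7815; hedge Δ=1.0176, bond B=-2.3922.
  t=0,j=0: stock 94.0000 → up 125.9600 (V=125.7815), down 73.3200 (V=70.7525). Price 93.5120; hedge Δ=1.0454, bond B=-4.7540.
The time-0 hedge costs 93.5120, which is the no-arbitrage price.

(0,0): Delta=1.0454 Bond=-4.7540
(1,0): Delta=1.2651 Bond=-22.0080
(1,1): Delta=1.0176 Bond=-2.3922
(2,0): Delta=2.1241 Bond=-76.4117
(2,1): Delta=1.1565 Bond=-16.6112
(2,2): Delta=1.0000 Bond=0.0000
(3,0): Delta=0.0000 Bond=0.0000
(3,1): Delta=2.3929 Bond=-115.3484
(3,2): Delta=1.0000 Bond=0.0000
(3,3): Delta=1.0000 Bond=0.0000
V0=93.5120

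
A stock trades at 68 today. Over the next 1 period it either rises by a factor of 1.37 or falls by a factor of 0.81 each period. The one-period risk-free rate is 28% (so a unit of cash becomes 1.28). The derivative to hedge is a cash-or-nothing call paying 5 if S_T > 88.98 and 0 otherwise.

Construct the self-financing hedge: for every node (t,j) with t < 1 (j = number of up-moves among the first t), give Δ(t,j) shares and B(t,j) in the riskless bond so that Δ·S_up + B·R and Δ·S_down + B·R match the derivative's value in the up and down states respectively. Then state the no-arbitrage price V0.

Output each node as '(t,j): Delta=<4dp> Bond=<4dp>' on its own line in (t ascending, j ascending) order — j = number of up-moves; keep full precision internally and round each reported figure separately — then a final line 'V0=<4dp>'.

Since d<R<u, set p* = (R−d)/(u−d) = 0.8393; price each node as the discounted p*-expectation of its children.
Terminal values V(1,·): V(1,0)=0.0000, V(1,1)=5.0000
  t=0,j=0: stock 68.0000 → up 93.1600 (V=5.0000), down 55.0800 (V=0.0000). Price 3.2785; hedge Δ=0.1313, bond B=-5.6501.
Check: Δ(0,0)·S0 + B(0,0) = 3.2785 = V0.

(0,0): Delta=0.1313 Bond=-5.6501
V0=3.2785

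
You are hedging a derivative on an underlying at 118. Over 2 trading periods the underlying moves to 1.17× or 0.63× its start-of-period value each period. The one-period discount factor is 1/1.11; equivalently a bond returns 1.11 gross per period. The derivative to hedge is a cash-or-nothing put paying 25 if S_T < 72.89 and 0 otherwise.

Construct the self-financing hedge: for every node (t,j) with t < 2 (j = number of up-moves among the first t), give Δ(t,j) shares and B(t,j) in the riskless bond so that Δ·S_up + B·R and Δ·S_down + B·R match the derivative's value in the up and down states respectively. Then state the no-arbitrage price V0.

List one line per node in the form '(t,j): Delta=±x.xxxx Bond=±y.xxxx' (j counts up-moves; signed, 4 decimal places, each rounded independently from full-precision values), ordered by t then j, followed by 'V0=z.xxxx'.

Since d<R<u, set p* = (R−d)/(u−d) = 0.8889; price each node as the discounted p*-expectation of its children.
Terminal payoffs: V(2,0)=25.0000, V(2,1)=0.0000, V(2,2)=0.0000
Node (1,0) S=74.3400: V=(p*·0.0000+(1−p*)·25.0000)/1.11=2.5025; Δ=(0.0000−25.0000)/(86.9778−46.8342)=-0.6228; B=V−Δ·S=48.7988
Node (1,1) S=138.0600: V=(p*·0.0000+(1−p*)·0.0000)/1.11=0.0000; Δ=(0.0000−0.0000)/(161.5302−86.9778)=0.0000; B=V−Δ·S=0.0000
Node (0,0) S=118.0000: V=(p*·0.0000+(1−p*)·2.5025)/1.11=0.2505; Δ=(0.0000−2.5025)/(138.0600−74.3400)=-0.0393; B=V−Δ·S=4.8848
Self-financing check: at every node Δ·S+B equals the discounted successor values.

(0,0): Delta=-0.0393 Bond=4.8848
(1,0): Delta=-0.6228 Bond=48.7988
(1,1): Delta=0.0000 Bond=0.0000
V0=0.2505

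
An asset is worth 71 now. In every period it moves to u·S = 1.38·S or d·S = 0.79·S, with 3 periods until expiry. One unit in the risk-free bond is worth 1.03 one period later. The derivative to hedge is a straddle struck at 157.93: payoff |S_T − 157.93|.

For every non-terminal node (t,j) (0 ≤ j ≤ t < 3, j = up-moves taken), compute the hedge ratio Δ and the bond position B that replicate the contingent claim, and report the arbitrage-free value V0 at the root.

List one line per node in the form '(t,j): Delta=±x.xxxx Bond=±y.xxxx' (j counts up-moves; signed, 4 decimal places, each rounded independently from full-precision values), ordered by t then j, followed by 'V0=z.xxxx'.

(0,0): Delta=-0.7866 Bond=132.9049
(1,0): Delta=-1.0000 Bond=148.8642
(1,1): Delta=-0.6084 Bond=119.4326
(2,0): Delta=-1.0000 Bond=153.3301
(2,1): Delta=-1.0000 Bond=153.3301
(2,2): Delta=-0.2814 Bond=78.8069
V0=77.0595

The replicating-portfolio and risk-neutral prices coincide; use p* = (1.03−0.79)/(1.38−0.79) = 0.4068 for the latter.
Payoff layer (t=3): V(3,0)=122.9242, V(3,1)=96.7807, V(3,2)=51.1122, V(3,3)=28.6631
(2,0): S=44.3111. Δ = (V_up−V_dn)/(S_up−S_dn) = (96.7807−122.9242)/(61.1493−35.0058) = -1.0000. V = [p*·96.7807 + (1−p*)·122.9242]/1.03 = 109.0190. B = V − Δ·S = 153.3301.
(2,1): S=77.4042. Δ = (V_up−V_dn)/(S_up−S_dn) = (51.1122−96.7807)/(106.8178−61.1493) = -1.0000. V = [p*·51.1122 + (1−p*)·96.7807]/1.03 = 75.9259. B = V − Δ·S = 153.3301.
(2,2): S=135.2124. Δ = (V_up−V_dn)/(S_up−S_dn) = (28.6631−51.1122)/(186.5931−106.8178) = -0.2814. V = [p*·28.6631 + (1−p*)·51.1122]/1.03 = 40.7576. B = V − Δ·S = 78.8069.
(1,0): S=56.0900. Δ = (V_up−V_dn)/(S_up−S_dn) = (75.9259−109.0190)/(77.4042−44.3111) = -1.0000. V = [p*·75.9259 + (1−p*)·109.0190]/1.03 = 92.7742. B = V − Δ·S = 148.8642.
(1,1): S=97.9800. Δ = (V_up−V_dn)/(S_up−S_dn) = (40.7576−75.9259)/(135.2124−77.4042) = -0.6084. V = [p*·40.7576 + (1−p*)·75.9259]/1.03 = 59.8254. B = V − Δ·S = 119.4326.
(0,0): S=71.0000. Δ = (V_up−V_dn)/(S_up−S_dn) = (59.8254−92.7742)/(97.9800−56.0900) = -0.7866. V = [p*·59.8254 + (1−p*)·92.7742]/1.03 = 77.0595. B = V − Δ·S = 132.9049.
Check: Δ(0,0)·S0 + B(0,0) = 77.0595 = V0.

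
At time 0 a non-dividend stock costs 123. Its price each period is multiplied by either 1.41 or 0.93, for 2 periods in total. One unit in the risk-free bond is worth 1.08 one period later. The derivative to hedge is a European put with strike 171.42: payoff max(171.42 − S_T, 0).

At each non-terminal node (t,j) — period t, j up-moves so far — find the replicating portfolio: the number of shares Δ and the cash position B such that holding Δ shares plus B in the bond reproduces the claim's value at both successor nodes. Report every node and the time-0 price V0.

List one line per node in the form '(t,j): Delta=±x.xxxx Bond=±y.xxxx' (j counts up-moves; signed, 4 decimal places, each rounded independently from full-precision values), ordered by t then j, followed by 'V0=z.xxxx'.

(0,0): Delta=-0.6417 Bond=109.0109
(1,0): Delta=-1.0000 Bond=158.7222
(1,1): Delta=-0.1217 Bond=27.5529
V0=30.0866

The replicating-portfolio and risk-neutral prices coincide; use p* = (1.08−0.93)/(1.41−0.93) = 0.3125 for the latter.
Payoff layer (t=2): V(2,0)=65.0373, V(2,1)=10.1301, V(2,2)=0.0000
Node (1,0) S=114.3900: V=(p*·10.1301+(1−p*)·65.0373)/1.08=44.3322; Δ=(10.1301−65.0373)/(161.2899−106.3827)=-1.0000; B=V−Δ·S=158.7222
Node (1,1) S=173.4300: V=(p*·0.0000+(1−p*)·10.1301)/1.08=6.4486; Δ=(0.0000−10.1301)/(244.5363−161.2899)=-0.1217; B=V−Δ·S=27.5529
Node (0,0) S=123.0000: V=(p*·6.4486+(1−p*)·44.3322)/1.08=30.0866; Δ=(6.4486−44.3322)/(173.4300−114.3900)=-0.6417; B=V−Δ·S=109.0109
The time-0 hedge costs 30.0866, which is the no-arbitrage price.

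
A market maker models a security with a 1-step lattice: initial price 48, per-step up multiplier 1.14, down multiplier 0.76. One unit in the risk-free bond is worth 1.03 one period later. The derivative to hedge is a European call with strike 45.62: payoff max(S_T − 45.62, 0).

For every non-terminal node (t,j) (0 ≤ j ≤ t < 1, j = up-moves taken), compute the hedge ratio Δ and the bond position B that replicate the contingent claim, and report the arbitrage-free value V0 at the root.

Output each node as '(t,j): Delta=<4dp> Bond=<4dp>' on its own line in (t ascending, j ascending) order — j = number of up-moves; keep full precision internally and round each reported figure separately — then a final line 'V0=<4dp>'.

(0,0): Delta=0.4989 Bond=-17.6699
V0=6.2775

Risk-neutral probability p* = (R−d)/(u−d) = (1.03−0.76)/(1.14−0.76) = 0.7105.
Terminal payoffs: V(1,0)=0.0000, V(1,1)=9.1000
  t=0,j=0: stock 48.0000 → up 54.7200 (V=9.1000), down 36.4800 (V=0.0000). Price 6.2775; hedge Δ=0.4989, bond B=-17.6699.
Self-financing check: at every node Δ·S+B equals the discounted successor values.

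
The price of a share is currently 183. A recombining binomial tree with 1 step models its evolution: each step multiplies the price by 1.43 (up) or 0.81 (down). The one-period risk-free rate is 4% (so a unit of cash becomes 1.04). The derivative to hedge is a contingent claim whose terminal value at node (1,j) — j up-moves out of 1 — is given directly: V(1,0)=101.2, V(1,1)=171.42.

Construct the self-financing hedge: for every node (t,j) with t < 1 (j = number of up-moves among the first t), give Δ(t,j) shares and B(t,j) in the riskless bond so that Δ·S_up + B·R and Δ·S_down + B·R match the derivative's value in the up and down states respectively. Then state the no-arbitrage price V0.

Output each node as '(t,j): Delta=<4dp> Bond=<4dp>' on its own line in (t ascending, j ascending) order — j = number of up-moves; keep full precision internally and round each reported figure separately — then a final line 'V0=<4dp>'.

Under the risk-neutral measure, an up-move has probability p* = (R−d)/(u−d) = 0.3710 and values discount at R = 1.04.
Terminal payoffs: V(1,0)=101.2000, V(1,1)=171.4200
Node (0,0) S=183.0000: V=(p*·171.4200+(1−p*)·101.2000)/1.04=122.3551; Δ=(171.4200−101.2000)/(261.6900−148.2300)=0.6189; B=V−Δ·S=9.0971
Each (Δ,B) replicates both successor values, so the strategy is self-financing and V0 is arbitrage-free.

(0,0): Delta=0.6189 Bond=9.0971
V0=122.3551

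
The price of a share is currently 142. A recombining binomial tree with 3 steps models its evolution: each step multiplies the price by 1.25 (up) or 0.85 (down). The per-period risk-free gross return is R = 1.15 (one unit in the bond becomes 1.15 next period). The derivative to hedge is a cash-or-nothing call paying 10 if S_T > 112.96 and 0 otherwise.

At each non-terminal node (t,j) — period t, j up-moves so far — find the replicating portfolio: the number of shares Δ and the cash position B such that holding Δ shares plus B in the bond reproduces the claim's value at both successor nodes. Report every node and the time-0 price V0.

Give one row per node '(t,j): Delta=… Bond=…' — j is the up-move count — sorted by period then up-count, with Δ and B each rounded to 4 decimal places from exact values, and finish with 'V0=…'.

(0,0): Delta=0.0083 Bond=5.2910
(1,0): Delta=0.0450 Bond=1.6541
(1,1): Delta=0.0000 Bond=7.5614
(2,0): Delta=0.2437 Bond=-18.4783
(2,1): Delta=0.0000 Bond=8.6957
(2,2): Delta=0.0000 Bond=8.6957
V0=6.4724

Under the risk-neutral measure, an up-move has probability p* = (R−d)/(u−d) = 0.7500 and values discount at R = 1.15.
Terminal values V(3,·): V(3,0)=0.0000, V(3,1)=10.0000, V(3,2)=10.0000, V(3,3)=10.0000
(2,0): S=102.5950. Δ = (V_up−V_dn)/(S_up−S_dn) = (10.0000−0.0000)/(128.2437−87.2057) = 0.2437. V = [p*·10.0000 + (1−p*)·0.0000]/1.15 = 6.5217. B = V − Δ·S = -18.4783.
(2,1): S=150.8750. Δ = (V_up−V_dn)/(S_up−S_dn) = (10.0000−10.0000)/(188.5938−128.2438) = 0.0000. V = [p*·10.0000 + (1−p*)·10.0000]/1.15 = 8.6957. B = V − Δ·S = 8.6957.
(2,2): S=221.8750. Δ = (V_up−V_dn)/(S_up−S_dn) = (10.0000−10.0000)/(277.3438−188.5938) = 0.0000. V = [p*·10.0000 + (1−p*)·10.0000]/1.15 = 8.6957. B = V − Δ·S = 8.6957.
(1,0): S=120.7000. Δ = (V_up−V_dn)/(S_up−S_dn) = (8.6957−6.5217)/(150.8750−102.5950) = 0.0450. V = [p*·8.6957 + (1−p*)·6.5217]/1.15 = 7.0888. B = V − Δ·S = 1.6541.
(1,1): S=177.5000. Δ = (V_up−V_dn)/(S_up−S_dn) = (8.6957−8.6957)/(221.8750−150.8750) = 0.0000. V = [p*·8.6957 + (1−p*)·8.6957]/1.15 = 7.5614. B = V − Δ·S = 7.5614.
(0,0): S=142.0000. Δ = (V_up−V_dn)/(S_up−S_dn) = (7.5614−7.0888)/(177.5000−120.7000) = 0.0083. V = [p*·7.5614 + (1−p*)·7.0888]/1.15 = 6.4724. B = V − Δ·S = 5.2910.
The time-0 hedge costs 6.4724, which is the no-arbitrage price.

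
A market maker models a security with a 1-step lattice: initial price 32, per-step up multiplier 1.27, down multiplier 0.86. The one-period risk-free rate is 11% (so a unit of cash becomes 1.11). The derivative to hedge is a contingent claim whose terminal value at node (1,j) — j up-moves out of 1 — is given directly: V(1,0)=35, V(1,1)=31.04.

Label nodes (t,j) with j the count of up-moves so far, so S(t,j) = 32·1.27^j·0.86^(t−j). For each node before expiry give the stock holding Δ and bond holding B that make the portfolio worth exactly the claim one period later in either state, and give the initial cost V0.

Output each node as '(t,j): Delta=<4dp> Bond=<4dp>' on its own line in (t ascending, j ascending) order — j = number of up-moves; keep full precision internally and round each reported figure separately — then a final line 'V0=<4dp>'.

(0,0): Delta=-0.3018 Bond=39.0147
V0=29.3562

Risk-neutral probability p* = (R−d)/(u−d) = (1.11−0.86)/(1.27−0.86) = 0.6098.
At expiry t=1: V(1,0)=35.0000, V(1,1)=31.0400
  t=0,j=0: stock 32.0000 → up 40.6400 (V=31.0400), down 27.5200 (V=35.0000). Price 29.3562; hedge Δ=-0.3018, bond B=39.0147.
Each (Δ,B) replicates both successor values, so the strategy is self-financing and V0 is arbitrage-free.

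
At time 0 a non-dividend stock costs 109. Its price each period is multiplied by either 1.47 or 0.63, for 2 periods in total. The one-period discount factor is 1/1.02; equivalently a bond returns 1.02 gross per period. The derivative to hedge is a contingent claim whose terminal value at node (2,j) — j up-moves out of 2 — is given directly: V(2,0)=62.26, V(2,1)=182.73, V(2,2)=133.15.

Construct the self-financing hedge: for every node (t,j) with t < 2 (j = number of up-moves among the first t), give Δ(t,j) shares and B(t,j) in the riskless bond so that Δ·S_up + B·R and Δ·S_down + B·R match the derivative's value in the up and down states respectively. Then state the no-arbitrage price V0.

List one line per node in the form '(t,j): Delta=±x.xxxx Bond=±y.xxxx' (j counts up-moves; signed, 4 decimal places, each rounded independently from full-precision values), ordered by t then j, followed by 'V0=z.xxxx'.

(0,0): Delta=0.4446 Bond=83.6734
(1,0): Delta=2.0885 Bond=-27.5417
(1,1): Delta=-0.3684 Bond=215.6029
V0=132.1307

No-arbitrage ⇒ martingale measure with p* = (R−d)/(u−d) = 0.4643.
Terminal values V(2,·): V(2,0)=62.2600, V(2,1)=182.7300, V(2,2)=133.1500
(1,0): S=68.6700. Δ = (V_up−V_dn)/(S_up−S_dn) = (182.7300−62.2600)/(100.9449−43.2621) = 2.0885. V = [p*·182.7300 + (1−p*)·62.2600]/1.02 = 115.8750. B = V − Δ·S = -27.5417.
(1,1): S=160.2300. Δ = (V_up−V_dn)/(S_up−S_dn) = (133.1500−182.7300)/(235.5381−100.9449) = -0.3684. V = [p*·133.1500 + (1−p*)·182.7300]/1.02 = 156.5791. B = V − Δ·S = 215.6029.
(0,0): S=109.0000. Δ = (V_up−V_dn)/(S_up−S_dn) = (156.5791−115.8750)/(160.2300−68.6700) = 0.4446. V = [p*·156.5791 + (1−p*)·115.8750]/1.02 = 132.1307. B = V − Δ·S = 83.6734.
Self-financing check: at every node Δ·S+B equals the discounted successor values.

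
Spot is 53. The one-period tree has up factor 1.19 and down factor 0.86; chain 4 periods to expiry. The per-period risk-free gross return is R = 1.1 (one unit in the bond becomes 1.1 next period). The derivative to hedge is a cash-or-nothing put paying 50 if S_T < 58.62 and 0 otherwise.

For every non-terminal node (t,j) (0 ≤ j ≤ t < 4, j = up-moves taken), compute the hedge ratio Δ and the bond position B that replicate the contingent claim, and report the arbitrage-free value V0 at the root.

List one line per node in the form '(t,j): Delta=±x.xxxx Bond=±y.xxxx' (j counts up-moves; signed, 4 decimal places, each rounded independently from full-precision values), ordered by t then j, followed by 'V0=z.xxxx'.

Under the risk-neutral measure, an up-move has probability p* = (R−d)/(u−d) = 0.7273 and values discount at R = 1.1.
Terminal payoffs: V(4,0)=50.0000, V(4,1)=50.0000, V(4,2)=50.0000, V(4,3)=0.0000, V(4,4)=0.0000
  t=3,j=0: stock 33.7110 → up 40.1161 (V=50.0000), down 28.9914 (V=50.0000). Price 45.4545; hedge Δ=0.0000, bond B=45.4545.
  t=3,j=1: stock 46.6466 → up 55.5094 (V=50.0000), down 40.1161 (V=50.0000). Price 45.4545; hedge Δ=0.0000, bond B=45.4545.
  t=3,j=2: stock 64.5458 → up 76.8095 (V=0.0000), down 55.5094 (V=50.0000). Price 12.3967; hedge Δ=-2.3474, bond B=163.9118.
  t=3,j=3: stock 89.3134 → up 106.2830 (V=0.0000), down 76.8095 (V=0.0000). Price 0.0000; hedge Δ=0.0000, bond B=0.0000.
  t=2,j=0: stock 39.1988 → up 46.6466 (V=45.4545), down 33.7110 (V=45.4545). Price 41.3223; hedge Δ=0.0000, bond B=41.3223.
  t=2,j=1: stock 54.2402 → up 64.5458 (V=12.3967), down 46.6466 (V=45.4545). Price 19.4659; hedge Δ=-1.8469, bond B=119.6412.
  t=2,j=2: stock 75.0533 → up 89.3134 (V=0.0000), down 64.5458 (V=12.3967). Price 3.0736; hedge Δ=-0.5005, bond B=40.6393.
  t=1,j=0: stock 45.5800 → up 54.2402 (V=19.4659), down 39.1988 (V=41.3223). Price 23.1152; hedge Δ=-1.4531, bond B=89.3468.
  t=1,j=1: stock 63.0700 → up 75.0533 (V=3.0736), down 54.2402 (V=19.4659). Price 6.8584; hedge Δ=-0.7876, bond B=56.5321.
  t=0,j=0: stock 53.0000 → up 63.0700 (V=6.8584), down 45.5800 (V=23.1152). Price 10.2655; hedge Δ=-0.9295, bond B=59.5287.
The time-0 hedge costs 10.2655, which is the no-arbitrage price.

(0,0): Delta=-0.9295 Bond=59.5287
(1,0): Delta=-1.4531 Bond=89.3468
(1,1): Delta=-0.7876 Bond=56.5321
(2,0): Delta=0.0000 Bond=41.3223
(2,1): Delta=-1.8469 Bond=119.6412
(2,2): Delta=-0.5005 Bond=40.6393
(3,0): Delta=0.0000 Bond=45.4545
(3,1): Delta=0.0000 Bond=45.4545
(3,2): Delta=-2.3474 Bond=163.9118
(3,3): Delta=0.0000 Bond=0.0000
V0=10.2655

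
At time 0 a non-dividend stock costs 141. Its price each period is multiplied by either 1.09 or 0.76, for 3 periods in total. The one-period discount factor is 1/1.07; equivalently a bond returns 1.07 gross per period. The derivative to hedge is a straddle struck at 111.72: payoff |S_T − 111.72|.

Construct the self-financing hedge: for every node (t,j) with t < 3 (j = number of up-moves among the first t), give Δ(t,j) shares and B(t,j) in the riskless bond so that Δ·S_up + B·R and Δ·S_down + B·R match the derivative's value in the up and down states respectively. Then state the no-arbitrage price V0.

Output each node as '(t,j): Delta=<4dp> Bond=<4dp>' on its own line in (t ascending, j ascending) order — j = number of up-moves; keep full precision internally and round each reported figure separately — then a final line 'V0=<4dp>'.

(0,0): Delta=0.8982 Bond=-76.4358
(1,0): Delta=-0.2256 Bond=38.6358
(1,1): Delta=0.9487 Bond=-89.5555
(2,0): Delta=-1.0000 Bond=104.4112
(2,1): Delta=-0.1907 Bond=37.2712
(2,2): Delta=1.0000 Bond=-104.4112
V0=50.2091

No-arbitrage ⇒ martingale measure with p* = (R−d)/(u−d) = 0.9394.
Terminal values V(3,·): V(3,0)=49.8244, V(3,1)=22.9487, V(3,2)=15.5968, V(3,3)=70.8791
  t=2,j=0: stock 81.4416 → up 88.7713 (V=22.9487), down 61.8956 (V=49.8244). Price 22.9696; hedge Δ=-1.0000, bond B=104.4112.
  t=2,j=1: stock 116.8044 → up 127.3168 (V=15.5968), down 88.7713 (V=22.9487). Price 14.9929; hedge Δ=-0.1907, bond B=37.2712.
  t=2,j=2: stock 167.5221 → up 182.5991 (V=70.8791), down 127.3168 (V=15.5968). Price 63.1109; hedge Δ=1.0000, bond B=-104.4112.
  t=1,j=0: stock 107.1600 → up 116.8044 (V=14.9929), down 81.4416 (V=22.9696). Price 14.4638; hedge Δ=-0.2256, bond B=38.6358.
  t=1,j=1: stock 153.6900 → up 167.5221 (V=63.1109), down 116.8044 (V=14.9929). Price 56.2567; hedge Δ=0.9487, bond B=-89.5555.
  t=0,j=0: stock 141.0000 → up 153.6900 (V=56.2567), down 107.1600 (V=14.4638). Price 50.2091; hedge Δ=0.8982, bond B=-76.4358.
Check: Δ(0,0)·S0 + B(0,0) = 50.2091 = V0.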